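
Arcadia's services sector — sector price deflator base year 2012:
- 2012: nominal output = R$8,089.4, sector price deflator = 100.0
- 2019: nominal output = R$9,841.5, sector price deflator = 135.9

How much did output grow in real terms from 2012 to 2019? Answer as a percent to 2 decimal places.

Deflate each year: 2012 → 8089.4/1.000 = 8089.40; 2019 → 9841.5/1.359 = 7241.72.
So real output changed by 7241.72/8089.40 − 1 = -0.1048, i.e. -10.48%.

-10.48%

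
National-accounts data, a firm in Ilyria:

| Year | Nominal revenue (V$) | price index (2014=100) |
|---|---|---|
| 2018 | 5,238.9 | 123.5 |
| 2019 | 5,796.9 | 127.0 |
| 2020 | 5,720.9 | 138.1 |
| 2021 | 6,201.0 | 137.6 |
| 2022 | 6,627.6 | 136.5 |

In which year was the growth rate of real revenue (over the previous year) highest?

2021

2019: real = 5796.9/1.270 = 4564.49; growth vs 2018 (4242.02) = 7.60%.
2020: real = 5720.9/1.381 = 4142.58; growth vs 2019 (4564.49) = -9.24%.
2021: real = 6201.0/1.376 = 4506.54; growth vs 2020 (4142.58) = 8.79%.
2022: real = 6627.6/1.365 = 4855.38; growth vs 2021 (4506.54) = 7.74%.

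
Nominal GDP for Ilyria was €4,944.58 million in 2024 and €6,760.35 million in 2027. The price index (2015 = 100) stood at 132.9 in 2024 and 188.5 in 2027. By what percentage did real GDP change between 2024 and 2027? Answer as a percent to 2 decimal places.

-3.61%

Real GDP 2024 = 4944.58 / 1.329 = 3720.53.
Real GDP 2027 = 6760.35 / 1.885 = 3586.39.
Real growth = 3586.39 / 3720.53 − 1 = -0.0361.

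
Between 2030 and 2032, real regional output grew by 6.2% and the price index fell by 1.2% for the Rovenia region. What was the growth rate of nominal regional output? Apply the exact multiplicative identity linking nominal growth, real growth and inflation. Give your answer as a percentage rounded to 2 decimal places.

4.93%

(1 + g_nom) = (1 + g_real)(1 + π) = 1.0620 × 0.9880 = 1.04926.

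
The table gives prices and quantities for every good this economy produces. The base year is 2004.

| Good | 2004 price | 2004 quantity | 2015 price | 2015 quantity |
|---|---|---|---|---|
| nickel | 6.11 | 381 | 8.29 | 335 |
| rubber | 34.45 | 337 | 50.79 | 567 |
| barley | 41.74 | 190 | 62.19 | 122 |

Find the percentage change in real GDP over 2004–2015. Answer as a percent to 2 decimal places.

21.97%

Real GDP 2004 = Nominal GDP 2004 = 6.11·381 + 34.45·337 + 41.74·190 = 21868.16.
Real GDP 2015 (at 2004 prices) = 6.11·335 + 34.45·567 + 41.74·122 = 26672.28.
Real growth = 26672.28/21868.16 − 1 = 0.2197.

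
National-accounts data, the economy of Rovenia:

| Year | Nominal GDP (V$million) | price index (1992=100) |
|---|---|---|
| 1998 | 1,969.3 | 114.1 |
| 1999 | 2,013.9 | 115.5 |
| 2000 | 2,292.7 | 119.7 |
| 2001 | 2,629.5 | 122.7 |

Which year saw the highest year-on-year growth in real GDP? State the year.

1999: real = 2013.9/1.155 = 1743.64; growth vs 1998 (1725.94) = 1.03%.
2000: real = 2292.7/1.197 = 1915.37; growth vs 1999 (1743.64) = 9.85%.
2001: real = 2629.5/1.227 = 2143.03; growth vs 2000 (1915.37) = 11.89%.

2001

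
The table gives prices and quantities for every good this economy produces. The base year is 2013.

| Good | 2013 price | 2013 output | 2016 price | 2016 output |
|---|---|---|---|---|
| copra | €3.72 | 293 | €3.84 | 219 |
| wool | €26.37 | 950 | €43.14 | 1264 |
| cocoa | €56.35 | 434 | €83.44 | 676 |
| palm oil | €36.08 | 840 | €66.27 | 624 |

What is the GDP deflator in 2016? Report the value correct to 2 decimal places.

Nominal GDP 2016 = 3.84·219 + 43.14·1264 + 83.44·676 + 66.27·624 = 153127.84.
Real GDP 2016 (at 2013 prices) = 3.72·219 + 26.37·1264 + 56.35·676 + 36.08·624 = 94752.88.
Deflator = Nominal/Real × 100 = 153127.84/94752.88 × 100 = 161.608.

161.61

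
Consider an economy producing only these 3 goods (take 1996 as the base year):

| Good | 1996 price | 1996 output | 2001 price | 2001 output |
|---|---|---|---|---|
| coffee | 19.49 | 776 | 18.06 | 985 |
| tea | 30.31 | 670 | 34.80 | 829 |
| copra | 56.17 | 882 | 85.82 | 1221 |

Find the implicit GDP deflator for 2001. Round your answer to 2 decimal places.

134.11

Nominal GDP 2001 = 18.06·985 + 34.80·829 + 85.82·1221 = 151424.52.
Real GDP 2001 (at 1996 prices) = 19.49·985 + 30.31·829 + 56.17·1221 = 112908.21.
Deflator = Nominal/Real × 100 = 151424.52/112908.21 × 100 = 134.113.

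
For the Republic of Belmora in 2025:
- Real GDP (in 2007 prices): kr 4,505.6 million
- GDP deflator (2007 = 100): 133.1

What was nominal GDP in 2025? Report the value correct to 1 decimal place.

kr 5,997.0 million

Nominal GDP = Real × (GDP deflator/100) = 4505.6 × 1.331 = 5996.95.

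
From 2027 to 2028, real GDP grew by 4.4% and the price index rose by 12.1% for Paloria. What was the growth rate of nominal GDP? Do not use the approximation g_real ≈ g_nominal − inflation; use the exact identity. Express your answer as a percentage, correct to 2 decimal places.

17.03%

(1 + g_nom) = (1 + g_real)(1 + π) = 1.0440 × 1.1210 = 1.17032.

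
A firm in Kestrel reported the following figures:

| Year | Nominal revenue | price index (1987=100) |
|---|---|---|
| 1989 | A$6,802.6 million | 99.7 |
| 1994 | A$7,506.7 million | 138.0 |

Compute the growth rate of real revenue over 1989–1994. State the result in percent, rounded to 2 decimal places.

Real revenue 1989 = 6802.6 / 0.997 = 6823.07.
Real revenue 1994 = 7506.7 / 1.380 = 5439.64.
Real growth = 5439.64 / 6823.07 − 1 = -0.2028.

-20.28%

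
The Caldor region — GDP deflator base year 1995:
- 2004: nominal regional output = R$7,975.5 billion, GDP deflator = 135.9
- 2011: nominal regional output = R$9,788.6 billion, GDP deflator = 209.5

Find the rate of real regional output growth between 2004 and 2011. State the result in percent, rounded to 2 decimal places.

Deflate each year: 2004 → 7975.5/1.359 = 5868.65; 2011 → 9788.6/2.095 = 4672.36.
So real regional output changed by 4672.36/5868.65 − 1 = -0.2038, i.e. -20.38%.

-20.38%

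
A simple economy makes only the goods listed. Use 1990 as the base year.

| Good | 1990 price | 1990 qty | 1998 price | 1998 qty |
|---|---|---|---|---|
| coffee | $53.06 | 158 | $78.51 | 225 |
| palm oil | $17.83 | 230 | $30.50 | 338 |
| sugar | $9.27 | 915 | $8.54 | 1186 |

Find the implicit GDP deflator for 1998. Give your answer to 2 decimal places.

Nominal GDP 1998 = 78.51·225 + 30.50·338 + 8.54·1186 = 38102.19.
Real GDP 1998 (at 1990 prices) = 53.06·225 + 17.83·338 + 9.27·1186 = 28959.26.
Deflator = Nominal/Real × 100 = 38102.19/28959.26 × 100 = 131.572.

131.57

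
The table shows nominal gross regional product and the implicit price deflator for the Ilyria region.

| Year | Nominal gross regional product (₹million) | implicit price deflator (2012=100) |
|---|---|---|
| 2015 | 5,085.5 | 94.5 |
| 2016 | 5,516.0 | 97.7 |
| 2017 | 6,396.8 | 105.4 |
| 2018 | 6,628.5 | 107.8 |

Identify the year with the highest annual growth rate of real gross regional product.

2017

2016: real = 5516.0/0.977 = 5645.85; growth vs 2015 (5381.48) = 4.91%.
2017: real = 6396.8/1.054 = 6069.07; growth vs 2016 (5645.85) = 7.50%.
2018: real = 6628.5/1.078 = 6148.89; growth vs 2017 (6069.07) = 1.32%.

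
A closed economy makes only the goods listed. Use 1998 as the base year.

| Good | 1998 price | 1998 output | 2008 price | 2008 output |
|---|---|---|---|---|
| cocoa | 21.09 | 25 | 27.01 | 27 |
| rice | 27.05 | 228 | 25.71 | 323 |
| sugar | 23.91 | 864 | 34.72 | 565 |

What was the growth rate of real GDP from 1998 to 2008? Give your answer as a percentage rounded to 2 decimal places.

-16.59%

Real GDP 1998 = Nominal GDP 1998 = 21.09·25 + 27.05·228 + 23.91·864 = 27352.89.
Real GDP 2008 (at 1998 prices) = 21.09·27 + 27.05·323 + 23.91·565 = 22815.73.
Real growth = 22815.73/27352.89 − 1 = -0.1659.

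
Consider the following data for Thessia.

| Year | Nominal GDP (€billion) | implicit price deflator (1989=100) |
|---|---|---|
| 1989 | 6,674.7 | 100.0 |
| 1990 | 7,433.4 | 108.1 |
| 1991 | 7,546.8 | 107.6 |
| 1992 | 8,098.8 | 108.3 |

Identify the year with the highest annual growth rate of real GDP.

1992

1990: real = 7433.4/1.081 = 6876.41; growth vs 1989 (6674.70) = 3.02%.
1991: real = 7546.8/1.076 = 7013.75; growth vs 1990 (6876.41) = 2.00%.
1992: real = 8098.8/1.083 = 7478.12; growth vs 1991 (7013.75) = 6.62%.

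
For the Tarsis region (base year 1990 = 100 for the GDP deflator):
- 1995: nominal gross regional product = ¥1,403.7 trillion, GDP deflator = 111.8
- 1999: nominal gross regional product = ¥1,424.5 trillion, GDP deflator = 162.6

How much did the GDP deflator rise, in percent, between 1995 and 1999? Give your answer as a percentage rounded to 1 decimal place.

45.4%

Price-level change = 162.6 / 111.8 − 1 = 0.4544.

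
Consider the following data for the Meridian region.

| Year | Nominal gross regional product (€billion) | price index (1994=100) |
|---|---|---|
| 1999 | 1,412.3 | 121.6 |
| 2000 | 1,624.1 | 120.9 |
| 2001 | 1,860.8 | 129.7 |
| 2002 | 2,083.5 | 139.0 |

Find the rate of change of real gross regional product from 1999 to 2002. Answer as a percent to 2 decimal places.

Real gross regional product 1999 = 1412.3/1.216 = 1161.43.
Real gross regional product 2002 = 2083.5/1.390 = 1498.92.
Change = 1498.92/1161.43 − 1 = 0.2906.

29.06%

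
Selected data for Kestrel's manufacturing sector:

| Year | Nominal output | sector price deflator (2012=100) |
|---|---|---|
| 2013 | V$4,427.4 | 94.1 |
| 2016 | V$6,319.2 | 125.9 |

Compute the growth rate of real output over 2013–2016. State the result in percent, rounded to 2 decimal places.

6.68%

Deflate each year: 2013 → 4427.4/0.941 = 4704.99; 2016 → 6319.2/1.259 = 5019.22.
So real output changed by 5019.22/4704.99 − 1 = 0.0668, i.e. 6.68%.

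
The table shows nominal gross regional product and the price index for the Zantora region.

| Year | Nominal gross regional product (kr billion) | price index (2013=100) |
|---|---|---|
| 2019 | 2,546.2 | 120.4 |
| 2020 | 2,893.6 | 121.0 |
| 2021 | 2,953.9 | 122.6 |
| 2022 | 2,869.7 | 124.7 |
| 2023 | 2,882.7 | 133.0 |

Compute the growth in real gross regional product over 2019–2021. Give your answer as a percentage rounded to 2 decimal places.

13.93%

Real gross regional product 2019 = 2546.2/1.204 = 2114.78.
Real gross regional product 2021 = 2953.9/1.226 = 2409.38.
Change = 2409.38/2114.78 − 1 = 0.1393.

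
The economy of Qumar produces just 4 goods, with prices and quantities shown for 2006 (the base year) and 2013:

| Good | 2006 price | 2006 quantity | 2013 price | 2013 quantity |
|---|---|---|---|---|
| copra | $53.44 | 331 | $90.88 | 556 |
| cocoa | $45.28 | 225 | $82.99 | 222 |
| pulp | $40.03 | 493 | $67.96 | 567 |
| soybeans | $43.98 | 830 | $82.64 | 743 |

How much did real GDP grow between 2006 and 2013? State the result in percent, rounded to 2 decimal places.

Real GDP 2006 = Nominal GDP 2006 = 53.44·331 + 45.28·225 + 40.03·493 + 43.98·830 = 84114.83.
Real GDP 2013 (at 2006 prices) = 53.44·556 + 45.28·222 + 40.03·567 + 43.98·743 = 95138.95.
Real growth = 95138.95/84114.83 − 1 = 0.1311.

13.11%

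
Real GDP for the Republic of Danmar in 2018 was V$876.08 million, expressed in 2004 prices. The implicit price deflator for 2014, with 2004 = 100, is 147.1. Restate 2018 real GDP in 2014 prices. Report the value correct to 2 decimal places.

V$1,288.71 million

Real GDP in 2014 prices = Real GDP in 2004 prices × (P_2014/P_2004) = 876.08 × 1.471 = 1288.71.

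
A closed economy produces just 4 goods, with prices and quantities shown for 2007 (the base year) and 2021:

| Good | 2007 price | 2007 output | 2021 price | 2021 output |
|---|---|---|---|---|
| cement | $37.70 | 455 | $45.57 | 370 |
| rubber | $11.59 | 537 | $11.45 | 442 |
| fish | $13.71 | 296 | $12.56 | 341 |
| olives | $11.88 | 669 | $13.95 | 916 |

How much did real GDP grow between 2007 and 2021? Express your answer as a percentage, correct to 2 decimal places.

-2.13%

Real GDP 2007 = Nominal GDP 2007 = 37.70·455 + 11.59·537 + 13.71·296 + 11.88·669 = 35383.21.
Real GDP 2021 (at 2007 prices) = 37.70·370 + 11.59·442 + 13.71·341 + 11.88·916 = 34628.97.
Real growth = 34628.97/35383.21 − 1 = -0.0213.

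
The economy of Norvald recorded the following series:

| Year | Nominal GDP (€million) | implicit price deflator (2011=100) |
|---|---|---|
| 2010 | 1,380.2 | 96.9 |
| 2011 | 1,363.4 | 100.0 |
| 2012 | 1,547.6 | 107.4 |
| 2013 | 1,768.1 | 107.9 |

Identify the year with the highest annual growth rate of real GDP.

2013

2011: real = 1363.4/1.000 = 1363.40; growth vs 2010 (1424.36) = -4.28%.
2012: real = 1547.6/1.074 = 1440.97; growth vs 2011 (1363.40) = 5.69%.
2013: real = 1768.1/1.079 = 1638.65; growth vs 2012 (1440.97) = 13.72%.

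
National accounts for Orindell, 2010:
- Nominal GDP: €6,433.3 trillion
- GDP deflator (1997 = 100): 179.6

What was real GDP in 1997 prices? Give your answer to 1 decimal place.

€3,582.0 trillion

Real GDP = Nominal / (GDP deflator/100) = 6433.3 / 1.796 = 3582.02.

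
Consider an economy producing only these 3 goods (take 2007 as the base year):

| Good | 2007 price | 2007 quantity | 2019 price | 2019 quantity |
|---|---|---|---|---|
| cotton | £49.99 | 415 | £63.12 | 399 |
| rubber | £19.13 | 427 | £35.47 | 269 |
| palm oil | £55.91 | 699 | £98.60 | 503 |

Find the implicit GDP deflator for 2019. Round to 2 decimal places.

Nominal GDP 2019 = 63.12·399 + 35.47·269 + 98.60·503 = 84322.11.
Real GDP 2019 (at 2007 prices) = 49.99·399 + 19.13·269 + 55.91·503 = 53214.71.
Deflator = Nominal/Real × 100 = 84322.11/53214.71 × 100 = 158.456.

158.46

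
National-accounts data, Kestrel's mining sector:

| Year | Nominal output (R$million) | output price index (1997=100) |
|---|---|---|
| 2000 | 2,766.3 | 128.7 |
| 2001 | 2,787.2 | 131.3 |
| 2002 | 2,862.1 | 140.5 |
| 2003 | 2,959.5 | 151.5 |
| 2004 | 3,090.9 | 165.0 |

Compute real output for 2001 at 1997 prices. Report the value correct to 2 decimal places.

R$2,122.77 million

Real output 2001 = 2787.2 / 1.313 = 2122.77.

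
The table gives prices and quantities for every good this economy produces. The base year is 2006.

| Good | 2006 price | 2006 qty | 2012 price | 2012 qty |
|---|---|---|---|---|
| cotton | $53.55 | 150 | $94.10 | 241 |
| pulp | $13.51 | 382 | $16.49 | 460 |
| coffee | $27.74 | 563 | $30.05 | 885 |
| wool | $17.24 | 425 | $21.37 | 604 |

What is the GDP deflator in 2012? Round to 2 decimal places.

Nominal GDP 2012 = 94.10·241 + 16.49·460 + 30.05·885 + 21.37·604 = 69765.23.
Real GDP 2012 (at 2006 prices) = 53.55·241 + 13.51·460 + 27.74·885 + 17.24·604 = 54083.01.
Deflator = Nominal/Real × 100 = 69765.23/54083.01 × 100 = 128.997.

129.00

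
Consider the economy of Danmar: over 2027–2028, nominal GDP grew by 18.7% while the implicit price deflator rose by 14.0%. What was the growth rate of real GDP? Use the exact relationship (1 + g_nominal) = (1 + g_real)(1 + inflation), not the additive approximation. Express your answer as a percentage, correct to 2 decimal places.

4.12%

(1 + g_nom) = (1 + g_real)(1 + π), so g_real = 1.1870 / 1.1400 − 1 = 0.04123.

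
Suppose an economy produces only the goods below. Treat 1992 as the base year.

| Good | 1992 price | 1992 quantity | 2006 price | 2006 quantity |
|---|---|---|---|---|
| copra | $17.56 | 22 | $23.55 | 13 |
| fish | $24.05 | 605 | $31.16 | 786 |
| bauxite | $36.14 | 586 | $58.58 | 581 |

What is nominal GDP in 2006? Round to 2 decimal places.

Nominal GDP 2006 = Σ (p_2006 × q_2006) = 23.55·13 + 31.16·786 + 58.58·581 = 58832.89.

$58832.89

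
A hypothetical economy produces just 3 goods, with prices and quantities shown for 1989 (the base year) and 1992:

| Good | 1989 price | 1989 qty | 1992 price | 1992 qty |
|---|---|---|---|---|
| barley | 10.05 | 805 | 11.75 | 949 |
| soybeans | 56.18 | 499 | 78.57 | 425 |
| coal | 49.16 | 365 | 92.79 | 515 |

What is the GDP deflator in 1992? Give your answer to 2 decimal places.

157.21

Nominal GDP 1992 = 11.75·949 + 78.57·425 + 92.79·515 = 92329.85.
Real GDP 1992 (at 1989 prices) = 10.05·949 + 56.18·425 + 49.16·515 = 58731.35.
Deflator = Nominal/Real × 100 = 92329.85/58731.35 × 100 = 157.207.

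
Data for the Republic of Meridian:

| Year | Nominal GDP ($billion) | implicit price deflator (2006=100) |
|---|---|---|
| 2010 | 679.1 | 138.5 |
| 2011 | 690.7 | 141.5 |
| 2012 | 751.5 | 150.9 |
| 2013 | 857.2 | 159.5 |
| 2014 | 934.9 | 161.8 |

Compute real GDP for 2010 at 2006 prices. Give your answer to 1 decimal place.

$490.3 billion

Real GDP 2010 = 679.1 / 1.385 = 490.32.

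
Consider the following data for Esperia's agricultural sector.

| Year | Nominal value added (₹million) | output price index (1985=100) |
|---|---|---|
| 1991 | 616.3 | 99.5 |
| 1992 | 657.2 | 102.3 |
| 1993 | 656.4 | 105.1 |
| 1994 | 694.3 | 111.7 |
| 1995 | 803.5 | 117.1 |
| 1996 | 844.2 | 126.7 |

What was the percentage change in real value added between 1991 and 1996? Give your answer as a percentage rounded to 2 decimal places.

7.57%

Real value added 1991 = 616.3/0.995 = 619.40.
Real value added 1996 = 844.2/1.267 = 666.30.
Change = 666.30/619.40 − 1 = 0.0757.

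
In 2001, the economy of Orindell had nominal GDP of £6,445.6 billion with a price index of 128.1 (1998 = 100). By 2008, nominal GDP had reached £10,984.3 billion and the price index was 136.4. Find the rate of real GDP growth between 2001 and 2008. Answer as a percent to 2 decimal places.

Real GDP 2001 = 6445.6 / 1.281 = 5031.69.
Real GDP 2008 = 10984.3 / 1.364 = 8053.01.
Real growth = 8053.01 / 5031.69 − 1 = 0.6005.

60.05%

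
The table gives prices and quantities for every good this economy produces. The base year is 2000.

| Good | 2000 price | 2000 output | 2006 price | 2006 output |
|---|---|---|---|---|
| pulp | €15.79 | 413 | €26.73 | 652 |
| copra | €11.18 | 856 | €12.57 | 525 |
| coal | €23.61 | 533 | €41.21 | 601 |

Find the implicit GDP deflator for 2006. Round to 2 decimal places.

160.75

Nominal GDP 2006 = 26.73·652 + 12.57·525 + 41.21·601 = 48794.42.
Real GDP 2006 (at 2000 prices) = 15.79·652 + 11.18·525 + 23.61·601 = 30354.19.
Deflator = Nominal/Real × 100 = 48794.42/30354.19 × 100 = 160.750.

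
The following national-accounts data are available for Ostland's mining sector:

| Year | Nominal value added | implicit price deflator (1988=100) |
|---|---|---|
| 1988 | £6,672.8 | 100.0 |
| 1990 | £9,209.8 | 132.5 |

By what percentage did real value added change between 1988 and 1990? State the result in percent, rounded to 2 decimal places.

4.17%

Real value added 1988 = 6672.8 / 1.000 = 6672.80.
Real value added 1990 = 9209.8 / 1.325 = 6950.79.
Real growth = 6950.79 / 6672.80 − 1 = 0.0417.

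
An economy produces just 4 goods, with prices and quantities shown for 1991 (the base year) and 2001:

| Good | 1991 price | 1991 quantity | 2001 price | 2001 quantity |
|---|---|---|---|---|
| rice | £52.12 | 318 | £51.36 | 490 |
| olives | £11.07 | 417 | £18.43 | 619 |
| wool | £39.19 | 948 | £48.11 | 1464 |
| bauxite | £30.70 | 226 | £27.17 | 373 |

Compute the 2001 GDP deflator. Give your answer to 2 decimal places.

Nominal GDP 2001 = 51.36·490 + 18.43·619 + 48.11·1464 + 27.17·373 = 117142.02.
Real GDP 2001 (at 1991 prices) = 52.12·490 + 11.07·619 + 39.19·1464 + 30.70·373 = 101216.39.
Deflator = Nominal/Real × 100 = 117142.02/101216.39 × 100 = 115.734.

115.73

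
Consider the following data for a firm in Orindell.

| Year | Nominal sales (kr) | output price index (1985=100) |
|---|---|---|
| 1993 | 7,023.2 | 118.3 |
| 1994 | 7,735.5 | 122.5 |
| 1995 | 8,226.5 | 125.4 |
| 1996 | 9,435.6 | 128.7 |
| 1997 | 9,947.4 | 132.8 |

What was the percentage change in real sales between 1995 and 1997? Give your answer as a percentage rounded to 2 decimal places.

14.18%

Real sales 1995 = 8226.5/1.254 = 6560.21.
Real sales 1997 = 9947.4/1.328 = 7490.51.
Change = 7490.51/6560.21 − 1 = 0.1418.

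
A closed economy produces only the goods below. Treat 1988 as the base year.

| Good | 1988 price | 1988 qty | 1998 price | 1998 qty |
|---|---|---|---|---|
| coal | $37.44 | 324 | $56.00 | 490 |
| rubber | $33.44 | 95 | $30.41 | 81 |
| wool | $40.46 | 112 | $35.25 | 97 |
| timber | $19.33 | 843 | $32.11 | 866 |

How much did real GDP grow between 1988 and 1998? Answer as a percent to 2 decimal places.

Real GDP 1988 = Nominal GDP 1988 = 37.44·324 + 33.44·95 + 40.46·112 + 19.33·843 = 36134.07.
Real GDP 1998 (at 1988 prices) = 37.44·490 + 33.44·81 + 40.46·97 + 19.33·866 = 41718.64.
Real growth = 41718.64/36134.07 − 1 = 0.1546.

15.46%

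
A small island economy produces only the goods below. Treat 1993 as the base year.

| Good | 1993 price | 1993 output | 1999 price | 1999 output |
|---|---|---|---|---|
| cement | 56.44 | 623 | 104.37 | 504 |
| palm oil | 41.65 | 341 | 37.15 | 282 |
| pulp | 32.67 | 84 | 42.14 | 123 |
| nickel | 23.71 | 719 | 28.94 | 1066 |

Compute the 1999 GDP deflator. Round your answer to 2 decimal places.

Nominal GDP 1999 = 104.37·504 + 37.15·282 + 42.14·123 + 28.94·1066 = 99112.04.
Real GDP 1999 (at 1993 prices) = 56.44·504 + 41.65·282 + 32.67·123 + 23.71·1066 = 69484.33.
Deflator = Nominal/Real × 100 = 99112.04/69484.33 × 100 = 142.639.

142.64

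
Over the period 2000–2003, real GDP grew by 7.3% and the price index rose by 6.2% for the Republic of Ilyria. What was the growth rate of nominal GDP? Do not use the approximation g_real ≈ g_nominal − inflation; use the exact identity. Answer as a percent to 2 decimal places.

13.95%

(1 + g_nom) = (1 + g_real)(1 + π) = 1.0730 × 1.0620 = 1.13953.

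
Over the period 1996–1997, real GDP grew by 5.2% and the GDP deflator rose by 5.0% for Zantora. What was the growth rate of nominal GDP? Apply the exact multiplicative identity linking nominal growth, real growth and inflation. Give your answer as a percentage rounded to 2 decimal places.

(1 + g_nom) = (1 + g_real)(1 + π) = 1.0520 × 1.0500 = 1.10460.

10.46%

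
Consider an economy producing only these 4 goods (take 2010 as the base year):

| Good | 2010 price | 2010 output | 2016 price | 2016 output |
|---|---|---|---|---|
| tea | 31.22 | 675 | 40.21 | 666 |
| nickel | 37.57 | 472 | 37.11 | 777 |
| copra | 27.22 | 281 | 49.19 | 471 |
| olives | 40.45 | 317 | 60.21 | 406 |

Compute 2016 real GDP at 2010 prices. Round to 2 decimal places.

79227.73

Real GDP 2016 = Σ (p_2010 × q_2016) = 31.22·666 + 37.57·777 + 27.22·471 + 40.45·406 = 79227.73.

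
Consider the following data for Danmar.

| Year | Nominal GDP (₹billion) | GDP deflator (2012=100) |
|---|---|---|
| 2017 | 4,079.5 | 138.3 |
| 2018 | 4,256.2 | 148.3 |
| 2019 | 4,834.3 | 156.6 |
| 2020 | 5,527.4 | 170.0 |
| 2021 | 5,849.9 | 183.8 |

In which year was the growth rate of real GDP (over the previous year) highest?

2018: real = 4256.2/1.483 = 2869.99; growth vs 2017 (2949.75) = -2.70%.
2019: real = 4834.3/1.566 = 3087.04; growth vs 2018 (2869.99) = 7.56%.
2020: real = 5527.4/1.700 = 3251.41; growth vs 2019 (3087.04) = 5.32%.
2021: real = 5849.9/1.838 = 3182.75; growth vs 2020 (3251.41) = -2.11%.

2019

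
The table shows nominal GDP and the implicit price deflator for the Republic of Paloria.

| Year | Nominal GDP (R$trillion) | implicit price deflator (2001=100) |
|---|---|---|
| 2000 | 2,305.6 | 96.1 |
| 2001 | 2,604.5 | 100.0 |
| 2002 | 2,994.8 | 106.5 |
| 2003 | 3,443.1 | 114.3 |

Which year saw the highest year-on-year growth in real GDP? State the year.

2001: real = 2604.5/1.000 = 2604.50; growth vs 2000 (2399.17) = 8.56%.
2002: real = 2994.8/1.065 = 2812.02; growth vs 2001 (2604.50) = 7.97%.
2003: real = 3443.1/1.143 = 3012.34; growth vs 2002 (2812.02) = 7.12%.

2001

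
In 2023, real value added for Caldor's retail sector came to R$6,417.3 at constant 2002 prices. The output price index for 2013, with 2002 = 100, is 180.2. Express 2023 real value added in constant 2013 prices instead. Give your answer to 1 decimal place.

R$11,564.0

Real value added in 2013 prices = Real value added in 2002 prices × (P_2013/P_2002) = 6417.3 × 1.802 = 11563.97.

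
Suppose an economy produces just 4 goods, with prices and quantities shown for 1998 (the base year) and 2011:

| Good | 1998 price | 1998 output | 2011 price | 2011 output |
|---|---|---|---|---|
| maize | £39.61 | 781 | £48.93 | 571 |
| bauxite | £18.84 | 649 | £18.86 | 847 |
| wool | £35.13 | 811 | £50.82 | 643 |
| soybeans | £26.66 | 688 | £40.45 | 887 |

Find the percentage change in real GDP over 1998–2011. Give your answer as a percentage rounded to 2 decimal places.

Real GDP 1998 = Nominal GDP 1998 = 39.61·781 + 18.84·649 + 35.13·811 + 26.66·688 = 89995.08.
Real GDP 2011 (at 1998 prices) = 39.61·571 + 18.84·847 + 35.13·643 + 26.66·887 = 84810.80.
Real growth = 84810.80/89995.08 − 1 = -0.0576.

-5.76%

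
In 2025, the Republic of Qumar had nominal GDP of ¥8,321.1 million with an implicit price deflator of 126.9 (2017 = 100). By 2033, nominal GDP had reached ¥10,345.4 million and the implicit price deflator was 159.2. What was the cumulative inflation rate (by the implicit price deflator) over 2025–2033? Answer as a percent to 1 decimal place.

25.5%

Price-level change = 159.2 / 126.9 − 1 = 0.2545.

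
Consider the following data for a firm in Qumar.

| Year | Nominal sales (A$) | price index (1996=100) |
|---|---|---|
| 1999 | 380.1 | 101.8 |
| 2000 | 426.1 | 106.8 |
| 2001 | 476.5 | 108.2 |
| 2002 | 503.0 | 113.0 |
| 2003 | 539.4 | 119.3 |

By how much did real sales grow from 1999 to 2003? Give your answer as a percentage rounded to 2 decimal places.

Real sales 1999 = 380.1/1.018 = 373.38.
Real sales 2003 = 539.4/1.193 = 452.14.
Change = 452.14/373.38 − 1 = 0.2109.

21.09%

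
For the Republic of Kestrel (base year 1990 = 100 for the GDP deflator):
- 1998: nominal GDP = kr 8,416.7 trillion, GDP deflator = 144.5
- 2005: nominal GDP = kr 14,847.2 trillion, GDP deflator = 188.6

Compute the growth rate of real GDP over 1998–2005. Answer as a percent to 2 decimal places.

Deflate each year: 1998 → 8416.7/1.445 = 5824.71; 2005 → 14847.2/1.886 = 7872.32.
So real GDP changed by 7872.32/5824.71 − 1 = 0.3515, i.e. 35.15%.

35.15%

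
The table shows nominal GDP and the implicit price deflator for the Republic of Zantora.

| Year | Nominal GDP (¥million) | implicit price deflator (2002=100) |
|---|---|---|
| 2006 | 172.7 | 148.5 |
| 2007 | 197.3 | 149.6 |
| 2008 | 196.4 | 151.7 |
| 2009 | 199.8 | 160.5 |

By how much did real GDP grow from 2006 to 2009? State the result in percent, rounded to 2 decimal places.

Real GDP 2006 = 172.7/1.485 = 116.30.
Real GDP 2009 = 199.8/1.605 = 124.49.
Change = 124.49/116.30 − 1 = 0.0704.

7.04%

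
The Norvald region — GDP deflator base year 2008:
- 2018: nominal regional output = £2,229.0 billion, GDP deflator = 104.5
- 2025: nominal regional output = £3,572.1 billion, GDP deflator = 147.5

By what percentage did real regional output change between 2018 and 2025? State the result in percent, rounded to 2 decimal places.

Deflate each year: 2018 → 2229.0/1.045 = 2133.01; 2025 → 3572.1/1.475 = 2421.76.
So real regional output changed by 2421.76/2133.01 − 1 = 0.1354, i.e. 13.54%.

13.54%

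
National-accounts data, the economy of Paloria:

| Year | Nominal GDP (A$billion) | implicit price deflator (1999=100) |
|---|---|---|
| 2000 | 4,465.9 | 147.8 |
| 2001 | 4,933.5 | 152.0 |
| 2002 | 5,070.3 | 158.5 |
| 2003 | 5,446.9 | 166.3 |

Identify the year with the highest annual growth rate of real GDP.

2001

2001: real = 4933.5/1.520 = 3245.72; growth vs 2000 (3021.58) = 7.42%.
2002: real = 5070.3/1.585 = 3198.93; growth vs 2001 (3245.72) = -1.44%.
2003: real = 5446.9/1.663 = 3275.35; growth vs 2002 (3198.93) = 2.39%.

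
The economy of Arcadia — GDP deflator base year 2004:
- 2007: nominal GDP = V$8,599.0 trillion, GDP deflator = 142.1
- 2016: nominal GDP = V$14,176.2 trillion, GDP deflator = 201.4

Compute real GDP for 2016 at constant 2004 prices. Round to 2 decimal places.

Real GDP = Nominal / (GDP deflator/100) = 14176.2 / 2.014 = 7038.83.

V$7,038.83 trillion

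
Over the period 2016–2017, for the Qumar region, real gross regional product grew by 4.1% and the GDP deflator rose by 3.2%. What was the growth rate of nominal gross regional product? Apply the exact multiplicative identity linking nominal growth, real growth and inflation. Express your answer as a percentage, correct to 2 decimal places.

(1 + g_nom) = (1 + g_real)(1 + π) = 1.0410 × 1.0320 = 1.07431.

7.43%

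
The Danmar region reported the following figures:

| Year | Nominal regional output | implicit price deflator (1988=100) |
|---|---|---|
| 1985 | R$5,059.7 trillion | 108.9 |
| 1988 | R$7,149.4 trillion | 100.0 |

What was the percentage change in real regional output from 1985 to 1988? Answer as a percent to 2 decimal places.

53.88%

Deflate each year: 1985 → 5059.7/1.089 = 4646.19; 1988 → 7149.4/1.000 = 7149.40.
So real regional output changed by 7149.40/4646.19 − 1 = 0.5388, i.e. 53.88%.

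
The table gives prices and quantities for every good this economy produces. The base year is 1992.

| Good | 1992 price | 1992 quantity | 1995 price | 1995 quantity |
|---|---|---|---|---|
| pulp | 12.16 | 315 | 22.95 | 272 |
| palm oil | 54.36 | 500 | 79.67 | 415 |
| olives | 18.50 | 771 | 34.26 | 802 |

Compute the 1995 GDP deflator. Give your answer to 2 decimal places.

Nominal GDP 1995 = 22.95·272 + 79.67·415 + 34.26·802 = 66781.97.
Real GDP 1995 (at 1992 prices) = 12.16·272 + 54.36·415 + 18.50·802 = 40703.92.
Deflator = Nominal/Real × 100 = 66781.97/40703.92 × 100 = 164.068.

164.07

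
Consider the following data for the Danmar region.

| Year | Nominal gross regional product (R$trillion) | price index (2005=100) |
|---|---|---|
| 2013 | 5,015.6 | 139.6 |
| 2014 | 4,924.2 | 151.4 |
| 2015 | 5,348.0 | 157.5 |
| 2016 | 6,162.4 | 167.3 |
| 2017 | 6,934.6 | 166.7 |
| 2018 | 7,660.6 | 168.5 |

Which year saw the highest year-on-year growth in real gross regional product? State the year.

2014: real = 4924.2/1.514 = 3252.44; growth vs 2013 (3592.84) = -9.47%.
2015: real = 5348.0/1.575 = 3395.56; growth vs 2014 (3252.44) = 4.40%.
2016: real = 6162.4/1.673 = 3683.44; growth vs 2015 (3395.56) = 8.48%.
2017: real = 6934.6/1.667 = 4159.93; growth vs 2016 (3683.44) = 12.94%.
2018: real = 7660.6/1.685 = 4546.35; growth vs 2017 (4159.93) = 9.29%.

2017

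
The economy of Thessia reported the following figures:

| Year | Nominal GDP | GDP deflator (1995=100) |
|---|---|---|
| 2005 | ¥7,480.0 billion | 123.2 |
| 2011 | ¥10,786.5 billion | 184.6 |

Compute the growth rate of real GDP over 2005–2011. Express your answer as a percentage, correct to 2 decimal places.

Deflate each year: 2005 → 7480.0/1.232 = 6071.43; 2011 → 10786.5/1.846 = 5843.17.
So real GDP changed by 5843.17/6071.43 − 1 = -0.0376, i.e. -3.76%.

-3.76%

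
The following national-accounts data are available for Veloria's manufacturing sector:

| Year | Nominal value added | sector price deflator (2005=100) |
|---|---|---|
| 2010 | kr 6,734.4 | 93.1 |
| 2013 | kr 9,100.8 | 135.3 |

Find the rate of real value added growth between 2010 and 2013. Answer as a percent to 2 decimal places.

-7.01%

Deflate each year: 2010 → 6734.4/0.931 = 7233.51; 2013 → 9100.8/1.353 = 6726.39.
So real value added changed by 6726.39/7233.51 − 1 = -0.0701, i.e. -7.01%.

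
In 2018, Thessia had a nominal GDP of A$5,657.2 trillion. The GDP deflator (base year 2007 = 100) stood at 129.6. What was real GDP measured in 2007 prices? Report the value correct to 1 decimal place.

A$4,365.1 trillion

Real GDP = Nominal / (GDP deflator/100) = 5657.2 / 1.296 = 4365.12.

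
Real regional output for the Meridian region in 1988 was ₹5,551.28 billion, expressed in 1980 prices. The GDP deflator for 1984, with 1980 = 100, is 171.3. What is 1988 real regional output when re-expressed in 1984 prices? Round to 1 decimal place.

Real regional output in 1984 prices = Real regional output in 1980 prices × (P_1984/P_1980) = 5551.28 × 1.713 = 9509.34.

₹9,509.3 billion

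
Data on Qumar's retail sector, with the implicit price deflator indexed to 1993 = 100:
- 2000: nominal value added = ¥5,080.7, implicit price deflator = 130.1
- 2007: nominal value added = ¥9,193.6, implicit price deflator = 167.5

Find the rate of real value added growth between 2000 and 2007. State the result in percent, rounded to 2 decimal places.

40.55%

Real value added 2000 = 5080.7 / 1.301 = 3905.23.
Real value added 2007 = 9193.6 / 1.675 = 5488.72.
Real growth = 5488.72 / 3905.23 − 1 = 0.4055.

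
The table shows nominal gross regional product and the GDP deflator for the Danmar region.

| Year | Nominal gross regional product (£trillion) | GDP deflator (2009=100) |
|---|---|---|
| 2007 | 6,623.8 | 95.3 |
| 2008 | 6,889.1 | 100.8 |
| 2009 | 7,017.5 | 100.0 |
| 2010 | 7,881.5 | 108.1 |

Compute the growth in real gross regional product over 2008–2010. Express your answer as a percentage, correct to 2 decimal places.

6.68%

Real gross regional product 2008 = 6889.1/1.008 = 6834.42.
Real gross regional product 2010 = 7881.5/1.081 = 7290.93.
Change = 7290.93/6834.42 − 1 = 0.0668.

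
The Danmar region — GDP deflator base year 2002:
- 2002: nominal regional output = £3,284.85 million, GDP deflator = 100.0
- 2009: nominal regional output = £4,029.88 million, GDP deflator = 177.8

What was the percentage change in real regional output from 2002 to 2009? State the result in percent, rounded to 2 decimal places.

-31.00%

Real regional output 2002 = 3284.85 / 1.000 = 3284.85.
Real regional output 2009 = 4029.88 / 1.778 = 2266.52.
Real growth = 2266.52 / 3284.85 − 1 = -0.3100.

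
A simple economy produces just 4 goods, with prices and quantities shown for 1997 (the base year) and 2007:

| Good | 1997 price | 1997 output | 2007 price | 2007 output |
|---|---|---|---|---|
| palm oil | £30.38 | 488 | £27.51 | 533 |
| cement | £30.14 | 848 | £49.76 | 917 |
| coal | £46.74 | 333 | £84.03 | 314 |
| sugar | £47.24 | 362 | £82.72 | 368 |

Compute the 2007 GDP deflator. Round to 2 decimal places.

154.32

Nominal GDP 2007 = 27.51·533 + 49.76·917 + 84.03·314 + 82.72·368 = 117119.13.
Real GDP 2007 (at 1997 prices) = 30.38·533 + 30.14·917 + 46.74·314 + 47.24·368 = 75891.60.
Deflator = Nominal/Real × 100 = 117119.13/75891.60 × 100 = 154.324.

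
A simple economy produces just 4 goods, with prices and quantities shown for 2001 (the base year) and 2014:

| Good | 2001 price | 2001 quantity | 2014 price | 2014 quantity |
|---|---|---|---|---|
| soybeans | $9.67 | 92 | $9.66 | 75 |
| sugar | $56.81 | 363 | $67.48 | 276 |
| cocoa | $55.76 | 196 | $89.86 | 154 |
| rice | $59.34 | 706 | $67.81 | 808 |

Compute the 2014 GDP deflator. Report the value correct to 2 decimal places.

Nominal GDP 2014 = 9.66·75 + 67.48·276 + 89.86·154 + 67.81·808 = 87977.90.
Real GDP 2014 (at 2001 prices) = 9.67·75 + 56.81·276 + 55.76·154 + 59.34·808 = 72938.57.
Deflator = Nominal/Real × 100 = 87977.90/72938.57 × 100 = 120.619.

120.62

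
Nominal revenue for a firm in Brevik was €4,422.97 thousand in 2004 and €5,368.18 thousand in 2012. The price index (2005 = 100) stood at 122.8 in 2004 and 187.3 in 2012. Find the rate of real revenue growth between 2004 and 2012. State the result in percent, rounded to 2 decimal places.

-20.43%

Deflate each year: 2004 → 4422.97/1.228 = 3601.77; 2012 → 5368.18/1.873 = 2866.09.
So real revenue changed by 2866.09/3601.77 − 1 = -0.2043, i.e. -20.43%.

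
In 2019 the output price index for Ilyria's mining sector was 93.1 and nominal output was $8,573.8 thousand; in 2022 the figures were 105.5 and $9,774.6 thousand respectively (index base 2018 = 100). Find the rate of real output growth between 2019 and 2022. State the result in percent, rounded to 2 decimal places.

0.61%

Real output 2019 = 8573.8 / 0.931 = 9209.24.
Real output 2022 = 9774.6 / 1.055 = 9265.02.
Real growth = 9265.02 / 9209.24 − 1 = 0.0061.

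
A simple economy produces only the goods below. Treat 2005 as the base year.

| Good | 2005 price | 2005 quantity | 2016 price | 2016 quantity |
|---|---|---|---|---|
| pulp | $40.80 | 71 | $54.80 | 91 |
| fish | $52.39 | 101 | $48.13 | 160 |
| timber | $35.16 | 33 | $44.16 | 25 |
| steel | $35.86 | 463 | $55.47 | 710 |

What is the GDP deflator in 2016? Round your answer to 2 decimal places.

138.35

Nominal GDP 2016 = 54.80·91 + 48.13·160 + 44.16·25 + 55.47·710 = 53175.30.
Real GDP 2016 (at 2005 prices) = 40.80·91 + 52.39·160 + 35.16·25 + 35.86·710 = 38434.80.
Deflator = Nominal/Real × 100 = 53175.30/38434.80 × 100 = 138.352.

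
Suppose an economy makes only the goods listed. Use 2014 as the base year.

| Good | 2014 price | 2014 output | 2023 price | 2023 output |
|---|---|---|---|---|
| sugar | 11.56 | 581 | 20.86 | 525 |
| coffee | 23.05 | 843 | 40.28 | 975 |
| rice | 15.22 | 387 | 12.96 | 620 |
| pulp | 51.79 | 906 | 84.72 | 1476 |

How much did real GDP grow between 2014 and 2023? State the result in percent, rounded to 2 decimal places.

44.91%

Real GDP 2014 = Nominal GDP 2014 = 11.56·581 + 23.05·843 + 15.22·387 + 51.79·906 = 78959.39.
Real GDP 2023 (at 2014 prices) = 11.56·525 + 23.05·975 + 15.22·620 + 51.79·1476 = 114421.19.
Real growth = 114421.19/78959.39 − 1 = 0.4491.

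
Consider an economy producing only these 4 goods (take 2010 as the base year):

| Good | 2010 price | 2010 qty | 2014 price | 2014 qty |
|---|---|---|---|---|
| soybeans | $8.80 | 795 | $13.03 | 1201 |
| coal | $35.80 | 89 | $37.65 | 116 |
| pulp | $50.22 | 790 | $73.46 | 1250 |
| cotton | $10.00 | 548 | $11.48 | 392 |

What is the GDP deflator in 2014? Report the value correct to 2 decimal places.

Nominal GDP 2014 = 13.03·1201 + 37.65·116 + 73.46·1250 + 11.48·392 = 116341.59.
Real GDP 2014 (at 2010 prices) = 8.80·1201 + 35.80·116 + 50.22·1250 + 10.00·392 = 81416.60.
Deflator = Nominal/Real × 100 = 116341.59/81416.60 × 100 = 142.897.

142.90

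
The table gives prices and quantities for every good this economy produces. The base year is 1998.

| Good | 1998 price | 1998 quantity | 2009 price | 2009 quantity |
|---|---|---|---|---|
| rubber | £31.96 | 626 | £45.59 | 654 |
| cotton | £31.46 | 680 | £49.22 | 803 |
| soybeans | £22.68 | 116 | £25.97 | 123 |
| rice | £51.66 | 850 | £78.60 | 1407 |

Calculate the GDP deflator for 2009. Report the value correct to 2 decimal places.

Nominal GDP 2009 = 45.59·654 + 49.22·803 + 25.97·123 + 78.60·1407 = 183124.03.
Real GDP 2009 (at 1998 prices) = 31.96·654 + 31.46·803 + 22.68·123 + 51.66·1407 = 121639.48.
Deflator = Nominal/Real × 100 = 183124.03/121639.48 × 100 = 150.547.

150.55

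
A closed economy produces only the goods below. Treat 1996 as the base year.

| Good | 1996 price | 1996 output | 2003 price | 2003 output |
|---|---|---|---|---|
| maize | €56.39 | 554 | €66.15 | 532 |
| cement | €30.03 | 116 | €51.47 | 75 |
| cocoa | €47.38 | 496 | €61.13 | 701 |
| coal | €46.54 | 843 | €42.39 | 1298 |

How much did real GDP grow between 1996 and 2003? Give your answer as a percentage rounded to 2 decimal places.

29.16%

Real GDP 1996 = Nominal GDP 1996 = 56.39·554 + 30.03·116 + 47.38·496 + 46.54·843 = 97457.24.
Real GDP 2003 (at 1996 prices) = 56.39·532 + 30.03·75 + 47.38·701 + 46.54·1298 = 125874.03.
Real growth = 125874.03/97457.24 − 1 = 0.2916.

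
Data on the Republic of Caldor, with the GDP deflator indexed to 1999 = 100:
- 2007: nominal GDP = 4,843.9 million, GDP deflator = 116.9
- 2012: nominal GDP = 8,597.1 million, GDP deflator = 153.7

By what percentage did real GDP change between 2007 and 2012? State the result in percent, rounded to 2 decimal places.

34.99%

Deflate each year: 2007 → 4843.9/1.169 = 4143.63; 2012 → 8597.1/1.537 = 5593.43.
So real GDP changed by 5593.43/4143.63 − 1 = 0.3499, i.e. 34.99%.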